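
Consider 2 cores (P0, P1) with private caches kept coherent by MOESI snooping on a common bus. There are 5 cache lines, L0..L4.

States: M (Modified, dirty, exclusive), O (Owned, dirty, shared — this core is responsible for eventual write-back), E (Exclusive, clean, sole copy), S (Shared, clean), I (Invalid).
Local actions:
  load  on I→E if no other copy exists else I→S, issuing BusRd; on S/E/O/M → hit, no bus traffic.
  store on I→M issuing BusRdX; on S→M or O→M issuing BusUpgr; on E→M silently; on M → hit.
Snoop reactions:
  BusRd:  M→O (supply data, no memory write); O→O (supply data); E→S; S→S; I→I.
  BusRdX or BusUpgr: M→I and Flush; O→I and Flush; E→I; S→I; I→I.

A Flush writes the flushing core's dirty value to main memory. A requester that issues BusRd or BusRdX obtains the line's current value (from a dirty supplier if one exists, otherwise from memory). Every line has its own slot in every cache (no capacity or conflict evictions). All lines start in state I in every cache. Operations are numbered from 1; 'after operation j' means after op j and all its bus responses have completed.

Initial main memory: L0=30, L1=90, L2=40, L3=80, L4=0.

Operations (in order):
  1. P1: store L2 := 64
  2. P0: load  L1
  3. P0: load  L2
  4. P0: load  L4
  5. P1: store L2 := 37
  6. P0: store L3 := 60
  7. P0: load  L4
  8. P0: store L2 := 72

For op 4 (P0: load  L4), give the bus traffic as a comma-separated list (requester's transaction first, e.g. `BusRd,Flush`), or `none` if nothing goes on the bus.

step 1: P1: store L2 := 64  ⟶  IM  (L2)  txn=BusRdX  M[L2]=40
step 2: P0: load  L1  ⟶  EI  (L1)  txn=BusRd  M[L1]=90
step 3: P0: load  L2  ⟶  SO  (L2)  txn=BusRd  M[L2]=40
step 4: P0: load  L4  ⟶  EI  (L4)  txn=BusRd  M[L4]=0
step 5: P1: store L2 := 37  ⟶  IM  (L2)  txn=BusUpgr  M[L2]=40
step 6: P0: store L3 := 60  ⟶  MI  (L3)  txn=BusRdX  M[L3]=80
step 7: P0: load  L4  ⟶  EI  (L4)  txn=∅  M[L4]=0
step 8: P0: store L2 := 72  ⟶  MI  (L2)  txn=BusRdX+Flush  M[L2]=37

bus = BusRd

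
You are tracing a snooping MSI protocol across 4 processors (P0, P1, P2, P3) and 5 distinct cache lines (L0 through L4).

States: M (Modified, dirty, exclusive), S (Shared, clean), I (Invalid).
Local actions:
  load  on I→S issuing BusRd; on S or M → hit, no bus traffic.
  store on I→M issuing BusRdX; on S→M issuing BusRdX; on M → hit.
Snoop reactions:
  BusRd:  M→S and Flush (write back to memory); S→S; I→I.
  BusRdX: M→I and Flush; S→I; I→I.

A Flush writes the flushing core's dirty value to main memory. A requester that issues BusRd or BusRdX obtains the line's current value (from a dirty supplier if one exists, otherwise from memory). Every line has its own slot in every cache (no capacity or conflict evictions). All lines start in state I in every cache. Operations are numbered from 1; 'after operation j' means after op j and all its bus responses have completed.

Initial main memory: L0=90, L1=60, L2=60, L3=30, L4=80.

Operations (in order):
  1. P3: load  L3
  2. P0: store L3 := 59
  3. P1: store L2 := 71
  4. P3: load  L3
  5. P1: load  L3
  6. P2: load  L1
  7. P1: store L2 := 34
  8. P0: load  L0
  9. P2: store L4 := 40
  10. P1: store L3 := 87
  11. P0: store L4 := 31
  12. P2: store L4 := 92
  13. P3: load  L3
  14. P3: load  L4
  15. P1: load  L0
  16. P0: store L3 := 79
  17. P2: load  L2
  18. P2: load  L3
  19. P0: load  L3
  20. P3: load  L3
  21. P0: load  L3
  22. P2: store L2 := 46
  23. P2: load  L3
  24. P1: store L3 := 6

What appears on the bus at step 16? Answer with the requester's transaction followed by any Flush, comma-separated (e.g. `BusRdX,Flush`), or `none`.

1. P3: load  L3  bus=[BusRd]  L3: P0=I P1=I P2=I P3=S  mem[L3]=30
2. P0: store L3 := 59  bus=[BusRdX]  L3: P0=M P1=I P2=I P3=I  mem[L3]=30
3. P1: store L2 := 71  bus=[BusRdX]  L2: P0=I P1=M P2=I P3=I  mem[L2]=60
4. P3: load  L3  bus=[BusRd,Flush]  L3: P0=S P1=I P2=I P3=S  mem[L3]=59
5. P1: load  L3  bus=[BusRd]  L3: P0=S P1=S P2=I P3=S  mem[L3]=59
6. P2: load  L1  bus=[BusRd]  L1: P0=I P1=I P2=S P3=I  mem[L1]=60
7. P1: store L2 := 34  bus=[-]  L2: P0=I P1=M P2=I P3=I  mem[L2]=60
8. P0: load  L0  bus=[BusRd]  L0: P0=S P1=I P2=I P3=I  mem[L0]=90
9. P2: store L4 := 40  bus=[BusRdX]  L4: P0=I P1=I P2=M P3=I  mem[L4]=80
10. P1: store L3 := 87  bus=[BusRdX]  L3: P0=I P1=M P2=I P3=I  mem[L3]=59
11. P0: store L4 := 31  bus=[BusRdX,Flush]  L4: P0=M P1=I P2=I P3=I  mem[L4]=40
12. P2: store L4 := 92  bus=[BusRdX,Flush]  L4: P0=I P1=I P2=M P3=I  mem[L4]=31
13. P3: load  L3  bus=[BusRd,Flush]  L3: P0=I P1=S P2=I P3=S  mem[L3]=87
14. P3: load  L4  bus=[BusRd,Flush]  L4: P0=I P1=I P2=S P3=S  mem[L4]=92
15. P1: load  L0  bus=[BusRd]  L0: P0=S P1=S P2=I P3=I  mem[L0]=90
16. P0: store L3 := 79  bus=[BusRdX]  L3: P0=M P1=I P2=I P3=I  mem[L3]=87
17. P2: load  L2  bus=[BusRd,Flush]  L2: P0=I P1=S P2=S P3=I  mem[L2]=34
18. P2: load  L3  bus=[BusRd,Flush]  L3: P0=S P1=I P2=S P3=I  mem[L3]=79
19. P0: load  L3  bus=[-]  L3: P0=S P1=I P2=S P3=I  mem[L3]=79
20. P3: load  L3  bus=[BusRd]  L3: P0=S P1=I P2=S P3=S  mem[L3]=79
21. P0: load  L3  bus=[-]  L3: P0=S P1=I P2=S P3=S  mem[L3]=79
22. P2: store L2 := 46  bus=[BusRdX]  L2: P0=I P1=I P2=M P3=I  mem[L2]=34
23. P2: load  L3  bus=[-]  L3: P0=S P1=I P2=S P3=S  mem[L3]=79
24. P1: store L3 := 6  bus=[BusRdX]  L3: P0=I P1=M P2=I P3=I  mem[L3]=79

bus = BusRdX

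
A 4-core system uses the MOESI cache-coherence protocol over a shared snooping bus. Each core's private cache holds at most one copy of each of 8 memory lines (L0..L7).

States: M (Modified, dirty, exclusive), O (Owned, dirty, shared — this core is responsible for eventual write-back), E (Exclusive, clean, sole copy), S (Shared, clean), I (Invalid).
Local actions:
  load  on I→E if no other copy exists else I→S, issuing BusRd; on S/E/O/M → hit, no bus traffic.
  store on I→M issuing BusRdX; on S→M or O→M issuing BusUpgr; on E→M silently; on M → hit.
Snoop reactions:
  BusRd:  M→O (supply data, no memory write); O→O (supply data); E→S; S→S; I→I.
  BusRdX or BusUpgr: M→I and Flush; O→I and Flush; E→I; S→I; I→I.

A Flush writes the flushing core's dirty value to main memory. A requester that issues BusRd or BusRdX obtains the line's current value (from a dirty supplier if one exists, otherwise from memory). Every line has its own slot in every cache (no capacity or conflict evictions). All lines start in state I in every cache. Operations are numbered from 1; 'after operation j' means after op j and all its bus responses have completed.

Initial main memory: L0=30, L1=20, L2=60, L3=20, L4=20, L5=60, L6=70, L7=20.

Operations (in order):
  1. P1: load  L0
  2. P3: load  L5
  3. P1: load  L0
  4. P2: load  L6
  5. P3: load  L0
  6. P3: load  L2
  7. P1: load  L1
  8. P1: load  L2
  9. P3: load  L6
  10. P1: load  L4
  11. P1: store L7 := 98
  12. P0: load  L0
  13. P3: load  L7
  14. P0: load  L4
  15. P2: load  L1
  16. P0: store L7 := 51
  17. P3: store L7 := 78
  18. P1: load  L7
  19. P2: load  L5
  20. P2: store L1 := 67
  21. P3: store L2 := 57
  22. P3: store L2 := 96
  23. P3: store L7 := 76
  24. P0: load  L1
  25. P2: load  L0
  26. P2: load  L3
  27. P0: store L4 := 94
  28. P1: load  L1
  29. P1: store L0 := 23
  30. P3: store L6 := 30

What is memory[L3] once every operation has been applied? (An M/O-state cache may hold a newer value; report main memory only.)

memory[L3] = 20

  op1 P1: load  L0 → I/E/I/I on L0; bus BusRd; mem=30
  op2 P3: load  L5 → I/I/I/E on L5; bus BusRd; mem=60
  op3 P1: load  L0 → I/E/I/I on L0; bus (none); mem=30
  op4 P2: load  L6 → I/I/E/I on L6; bus BusRd; mem=70
  op5 P3: load  L0 → I/S/I/S on L0; bus BusRd; mem=30
  op6 P3: load  L2 → I/I/I/E on L2; bus BusRd; mem=60
  op7 P1: load  L1 → I/E/I/I on L1; bus BusRd; mem=20
  op8 P1: load  L2 → I/S/I/S on L2; bus BusRd; mem=60
  op9 P3: load  L6 → I/I/S/S on L6; bus BusRd; mem=70
  op10 P1: load  L4 → I/E/I/I on L4; bus BusRd; mem=20
  op11 P1: store L7 := 98 → I/M/I/I on L7; bus BusRdX; mem=20
  op12 P0: load  L0 → S/S/I/S on L0; bus BusRd; mem=30
  op13 P3: load  L7 → I/O/I/S on L7; bus BusRd; mem=20
  op14 P0: load  L4 → S/S/I/I on L4; bus BusRd; mem=20
  op15 P2: load  L1 → I/S/S/I on L1; bus BusRd; mem=20
  op16 P0: store L7 := 51 → M/I/I/I on L7; bus BusRdX Flush; mem=98
  op17 P3: store L7 := 78 → I/I/I/M on L7; bus BusRdX Flush; mem=51
  op18 P1: load  L7 → I/S/I/O on L7; bus BusRd; mem=51
  op19 P2: load  L5 → I/I/S/S on L5; bus BusRd; mem=60
  op20 P2: store L1 := 67 → I/I/M/I on L1; bus BusUpgr; mem=20
  op21 P3: store L2 := 57 → I/I/I/M on L2; bus BusUpgr; mem=60
  op22 P3: store L2 := 96 → I/I/I/M on L2; bus (none); mem=60
  op23 P3: store L7 := 76 → I/I/I/M on L7; bus BusUpgr; mem=51
  op24 P0: load  L1 → S/I/O/I on L1; bus BusRd; mem=20
  op25 P2: load  L0 → S/S/S/S on L0; bus BusRd; mem=30
  op26 P2: load  L3 → I/I/E/I on L3; bus BusRd; mem=20
  op27 P0: store L4 := 94 → M/I/I/I on L4; bus BusUpgr; mem=20
  op28 P1: load  L1 → S/S/O/I on L1; bus BusRd; mem=20
  op29 P1: store L0 := 23 → I/M/I/I on L0; bus BusUpgr; mem=30
  op30 P3: store L6 := 30 → I/I/I/M on L6; bus BusUpgr; mem=70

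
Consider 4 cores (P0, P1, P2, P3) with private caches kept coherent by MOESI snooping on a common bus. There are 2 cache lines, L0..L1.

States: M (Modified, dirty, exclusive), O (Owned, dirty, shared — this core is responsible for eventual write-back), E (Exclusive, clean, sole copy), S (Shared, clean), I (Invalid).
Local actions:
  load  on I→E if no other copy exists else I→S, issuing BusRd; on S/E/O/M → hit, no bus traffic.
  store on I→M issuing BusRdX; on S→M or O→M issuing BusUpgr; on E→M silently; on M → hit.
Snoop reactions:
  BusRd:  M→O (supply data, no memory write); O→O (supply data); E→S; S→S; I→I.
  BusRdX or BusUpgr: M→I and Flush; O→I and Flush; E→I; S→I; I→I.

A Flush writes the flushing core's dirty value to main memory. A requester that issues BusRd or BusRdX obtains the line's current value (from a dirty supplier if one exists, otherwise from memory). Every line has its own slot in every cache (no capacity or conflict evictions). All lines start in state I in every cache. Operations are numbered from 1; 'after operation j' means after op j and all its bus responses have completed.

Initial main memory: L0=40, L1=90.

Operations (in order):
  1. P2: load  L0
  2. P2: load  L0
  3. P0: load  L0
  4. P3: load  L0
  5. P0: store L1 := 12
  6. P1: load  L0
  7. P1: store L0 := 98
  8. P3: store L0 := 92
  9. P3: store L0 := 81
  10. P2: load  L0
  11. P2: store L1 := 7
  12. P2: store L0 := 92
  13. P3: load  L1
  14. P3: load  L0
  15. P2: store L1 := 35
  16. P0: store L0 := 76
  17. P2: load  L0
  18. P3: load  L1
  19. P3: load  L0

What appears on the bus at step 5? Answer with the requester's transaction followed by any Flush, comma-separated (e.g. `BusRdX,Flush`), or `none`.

bus = BusRdX

[1] P2: load  L0 | P0:I, P1:I, P2:E(40), P3:I | bus: BusRd
[2] P2: load  L0 | P0:I, P1:I, P2:E(40), P3:I | bus: none
[3] P0: load  L0 | P0:S(40), P1:I, P2:S(40), P3:I | bus: BusRd
[4] P3: load  L0 | P0:S(40), P1:I, P2:S(40), P3:S(40) | bus: BusRd
[5] P0: store L1 := 12 | P0:M(12), P1:I, P2:I, P3:I | bus: BusRdX
[6] P1: load  L0 | P0:S(40), P1:S(40), P2:S(40), P3:S(40) | bus: BusRd
[7] P1: store L0 := 98 | P0:I, P1:M(98), P2:I, P3:I | bus: BusUpgr
[8] P3: store L0 := 92 | P0:I, P1:I, P2:I, P3:M(92) | bus: BusRdX,Flush
[9] P3: store L0 := 81 | P0:I, P1:I, P2:I, P3:M(81) | bus: none
[10] P2: load  L0 | P0:I, P1:I, P2:S(81), P3:O(81) | bus: BusRd
[11] P2: store L1 := 7 | P0:I, P1:I, P2:M(7), P3:I | bus: BusRdX,Flush
[12] P2: store L0 := 92 | P0:I, P1:I, P2:M(92), P3:I | bus: BusUpgr,Flush
[13] P3: load  L1 | P0:I, P1:I, P2:O(7), P3:S(7) | bus: BusRd
[14] P3: load  L0 | P0:I, P1:I, P2:O(92), P3:S(92) | bus: BusRd
[15] P2: store L1 := 35 | P0:I, P1:I, P2:M(35), P3:I | bus: BusUpgr
[16] P0: store L0 := 76 | P0:M(76), P1:I, P2:I, P3:I | bus: BusRdX,Flush
[17] P2: load  L0 | P0:O(76), P1:I, P2:S(76), P3:I | bus: BusRd
[18] P3: load  L1 | P0:I, P1:I, P2:O(35), P3:S(35) | bus: BusRd
[19] P3: load  L0 | P0:O(76), P1:I, P2:S(76), P3:S(76) | bus: BusRd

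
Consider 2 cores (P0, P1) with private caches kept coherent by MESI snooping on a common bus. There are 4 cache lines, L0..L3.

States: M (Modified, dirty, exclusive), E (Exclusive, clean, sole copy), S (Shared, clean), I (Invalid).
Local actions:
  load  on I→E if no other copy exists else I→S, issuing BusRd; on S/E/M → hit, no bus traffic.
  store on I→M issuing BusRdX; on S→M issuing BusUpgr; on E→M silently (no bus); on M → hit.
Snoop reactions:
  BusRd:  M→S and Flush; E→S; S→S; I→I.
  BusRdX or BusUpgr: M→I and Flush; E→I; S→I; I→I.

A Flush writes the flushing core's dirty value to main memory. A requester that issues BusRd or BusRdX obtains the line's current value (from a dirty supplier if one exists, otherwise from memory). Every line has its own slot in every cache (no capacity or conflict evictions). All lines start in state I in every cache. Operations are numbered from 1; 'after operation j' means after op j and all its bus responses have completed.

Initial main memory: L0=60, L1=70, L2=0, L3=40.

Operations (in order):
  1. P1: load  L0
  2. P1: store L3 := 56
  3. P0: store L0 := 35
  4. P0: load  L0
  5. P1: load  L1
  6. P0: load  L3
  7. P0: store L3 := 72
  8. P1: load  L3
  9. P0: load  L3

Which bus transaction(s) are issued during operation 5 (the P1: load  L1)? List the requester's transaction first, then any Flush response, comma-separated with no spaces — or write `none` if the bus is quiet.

  op1 P1: load  L0 → I/E on L0; bus BusRd; mem=60
  op2 P1: store L3 := 56 → I/M on L3; bus BusRdX; mem=40
  op3 P0: store L0 := 35 → M/I on L0; bus BusRdX; mem=60
  op4 P0: load  L0 → M/I on L0; bus (none); mem=60
  op5 P1: load  L1 → I/E on L1; bus BusRd; mem=70
  op6 P0: load  L3 → S/S on L3; bus BusRd Flush; mem=56
  op7 P0: store L3 := 72 → M/I on L3; bus BusUpgr; mem=56
  op8 P1: load  L3 → S/S on L3; bus BusRd Flush; mem=72
  op9 P0: load  L3 → S/S on L3; bus (none); mem=72

bus = BusRd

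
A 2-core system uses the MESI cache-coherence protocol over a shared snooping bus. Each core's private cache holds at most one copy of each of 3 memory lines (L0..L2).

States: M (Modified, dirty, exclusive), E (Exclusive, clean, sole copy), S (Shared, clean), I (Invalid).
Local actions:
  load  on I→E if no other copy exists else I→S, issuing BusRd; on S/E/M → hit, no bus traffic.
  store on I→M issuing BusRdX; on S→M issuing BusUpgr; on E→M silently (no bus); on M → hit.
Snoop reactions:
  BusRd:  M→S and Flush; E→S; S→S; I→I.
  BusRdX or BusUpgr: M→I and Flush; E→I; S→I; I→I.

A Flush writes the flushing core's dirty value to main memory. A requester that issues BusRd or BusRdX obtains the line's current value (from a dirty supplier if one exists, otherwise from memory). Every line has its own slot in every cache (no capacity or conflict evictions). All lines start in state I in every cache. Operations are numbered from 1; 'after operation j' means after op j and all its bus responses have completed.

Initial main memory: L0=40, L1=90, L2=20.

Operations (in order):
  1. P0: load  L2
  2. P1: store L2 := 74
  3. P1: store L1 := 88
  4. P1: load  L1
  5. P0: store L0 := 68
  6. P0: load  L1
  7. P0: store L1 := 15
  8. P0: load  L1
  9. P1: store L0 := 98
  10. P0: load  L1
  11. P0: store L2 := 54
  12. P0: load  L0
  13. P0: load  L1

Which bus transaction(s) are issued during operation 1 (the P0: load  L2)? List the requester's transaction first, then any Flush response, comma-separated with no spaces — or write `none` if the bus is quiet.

bus = BusRd

  op1 P0: load  L2 → E/I on L2; bus BusRd; mem=20
  op2 P1: store L2 := 74 → I/M on L2; bus BusRdX; mem=20
  op3 P1: store L1 := 88 → I/M on L1; bus BusRdX; mem=90
  op4 P1: load  L1 → I/M on L1; bus (none); mem=90
  op5 P0: store L0 := 68 → M/I on L0; bus BusRdX; mem=40
  op6 P0: load  L1 → S/S on L1; bus BusRd Flush; mem=88
  op7 P0: store L1 := 15 → M/I on L1; bus BusUpgr; mem=88
  op8 P0: load  L1 → M/I on L1; bus (none); mem=88
  op9 P1: store L0 := 98 → I/M on L0; bus BusRdX Flush; mem=68
  op10 P0: load  L1 → M/I on L1; bus (none); mem=88
  op11 P0: store L2 := 54 → M/I on L2; bus BusRdX Flush; mem=74
  op12 P0: load  L0 → S/S on L0; bus BusRd Flush; mem=98
  op13 P0: load  L1 → M/I on L1; bus (none); mem=88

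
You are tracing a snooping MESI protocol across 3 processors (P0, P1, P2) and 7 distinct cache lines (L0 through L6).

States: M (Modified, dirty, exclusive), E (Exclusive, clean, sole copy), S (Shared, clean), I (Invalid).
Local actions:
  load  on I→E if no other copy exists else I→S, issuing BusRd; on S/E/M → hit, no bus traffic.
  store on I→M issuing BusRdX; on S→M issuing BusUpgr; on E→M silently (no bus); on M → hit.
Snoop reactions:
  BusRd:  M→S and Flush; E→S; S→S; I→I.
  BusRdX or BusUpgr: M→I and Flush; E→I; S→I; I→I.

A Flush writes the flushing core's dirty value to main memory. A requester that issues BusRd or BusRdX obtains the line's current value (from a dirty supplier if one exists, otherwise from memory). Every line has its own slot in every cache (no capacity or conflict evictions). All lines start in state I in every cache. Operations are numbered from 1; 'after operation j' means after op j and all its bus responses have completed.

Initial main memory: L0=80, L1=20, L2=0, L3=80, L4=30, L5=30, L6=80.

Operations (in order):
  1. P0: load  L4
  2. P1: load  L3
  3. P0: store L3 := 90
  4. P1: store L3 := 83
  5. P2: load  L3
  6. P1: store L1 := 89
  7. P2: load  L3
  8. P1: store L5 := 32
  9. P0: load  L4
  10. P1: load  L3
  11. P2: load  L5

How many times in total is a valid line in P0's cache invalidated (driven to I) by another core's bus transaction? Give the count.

invalidations = 1

step 1: P0: load  L4  ⟶  EII  (L4)  txn=BusRd  M[L4]=30
step 2: P1: load  L3  ⟶  IEI  (L3)  txn=BusRd  M[L3]=80
step 3: P0: store L3 := 90  ⟶  MII  (L3)  txn=BusRdX  M[L3]=80
step 4: P1: store L3 := 83  ⟶  IMI  (L3)  txn=BusRdX+Flush  M[L3]=90
step 5: P2: load  L3  ⟶  ISS  (L3)  txn=BusRd+Flush  M[L3]=83
step 6: P1: store L1 := 89  ⟶  IMI  (L1)  txn=BusRdX  M[L1]=20
step 7: P2: load  L3  ⟶  ISS  (L3)  txn=∅  M[L3]=83
step 8: P1: store L5 := 32  ⟶  IMI  (L5)  txn=BusRdX  M[L5]=30
step 9: P0: load  L4  ⟶  EII  (L4)  txn=∅  M[L4]=30
step 10: P1: load  L3  ⟶  ISS  (L3)  txn=∅  M[L3]=83
step 11: P2: load  L5  ⟶  ISS  (L5)  txn=BusRd+Flush  M[L5]=32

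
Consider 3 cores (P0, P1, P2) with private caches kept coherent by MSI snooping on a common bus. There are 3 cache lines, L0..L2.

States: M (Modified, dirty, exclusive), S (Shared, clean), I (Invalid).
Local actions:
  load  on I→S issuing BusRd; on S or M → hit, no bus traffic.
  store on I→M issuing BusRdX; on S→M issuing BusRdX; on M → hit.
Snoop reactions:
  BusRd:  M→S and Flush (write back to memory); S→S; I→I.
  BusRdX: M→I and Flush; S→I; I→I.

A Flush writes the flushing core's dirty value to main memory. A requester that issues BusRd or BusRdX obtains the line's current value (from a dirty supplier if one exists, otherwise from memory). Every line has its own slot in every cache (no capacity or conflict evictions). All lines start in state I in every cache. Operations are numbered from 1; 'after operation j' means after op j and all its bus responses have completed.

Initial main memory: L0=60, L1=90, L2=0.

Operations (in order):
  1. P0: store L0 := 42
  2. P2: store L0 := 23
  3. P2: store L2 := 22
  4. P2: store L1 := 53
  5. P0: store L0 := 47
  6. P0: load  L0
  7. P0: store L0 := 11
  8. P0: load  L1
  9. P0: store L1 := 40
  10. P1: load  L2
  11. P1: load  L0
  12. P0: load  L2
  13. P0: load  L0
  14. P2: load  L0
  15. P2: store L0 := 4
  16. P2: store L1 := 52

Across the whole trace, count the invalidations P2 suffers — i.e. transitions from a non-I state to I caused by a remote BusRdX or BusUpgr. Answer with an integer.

invalidations = 2

1. P0: store L0 := 42  bus=[BusRdX]  L0: P0=M P1=I P2=I  mem[L0]=60
2. P2: store L0 := 23  bus=[BusRdX,Flush]  L0: P0=I P1=I P2=M  mem[L0]=42
3. P2: store L2 := 22  bus=[BusRdX]  L2: P0=I P1=I P2=M  mem[L2]=0
4. P2: store L1 := 53  bus=[BusRdX]  L1: P0=I P1=I P2=M  mem[L1]=90
5. P0: store L0 := 47  bus=[BusRdX,Flush]  L0: P0=M P1=I P2=I  mem[L0]=23
6. P0: load  L0  bus=[-]  L0: P0=M P1=I P2=I  mem[L0]=23
7. P0: store L0 := 11  bus=[-]  L0: P0=M P1=I P2=I  mem[L0]=23
8. P0: load  L1  bus=[BusRd,Flush]  L1: P0=S P1=I P2=S  mem[L1]=53
9. P0: store L1 := 40  bus=[BusRdX]  L1: P0=M P1=I P2=I  mem[L1]=53
10. P1: load  L2  bus=[BusRd,Flush]  L2: P0=I P1=S P2=S  mem[L2]=22
11. P1: load  L0  bus=[BusRd,Flush]  L0: P0=S P1=S P2=I  mem[L0]=11
12. P0: load  L2  bus=[BusRd]  L2: P0=S P1=S P2=S  mem[L2]=22
13. P0: load  L0  bus=[-]  L0: P0=S P1=S P2=I  mem[L0]=11
14. P2: load  L0  bus=[BusRd]  L0: P0=S P1=S P2=S  mem[L0]=11
15. P2: store L0 := 4  bus=[BusRdX]  L0: P0=I P1=I P2=M  mem[L0]=11
16. P2: store L1 := 52  bus=[BusRdX,Flush]  L1: P0=I P1=I P2=M  mem[L1]=40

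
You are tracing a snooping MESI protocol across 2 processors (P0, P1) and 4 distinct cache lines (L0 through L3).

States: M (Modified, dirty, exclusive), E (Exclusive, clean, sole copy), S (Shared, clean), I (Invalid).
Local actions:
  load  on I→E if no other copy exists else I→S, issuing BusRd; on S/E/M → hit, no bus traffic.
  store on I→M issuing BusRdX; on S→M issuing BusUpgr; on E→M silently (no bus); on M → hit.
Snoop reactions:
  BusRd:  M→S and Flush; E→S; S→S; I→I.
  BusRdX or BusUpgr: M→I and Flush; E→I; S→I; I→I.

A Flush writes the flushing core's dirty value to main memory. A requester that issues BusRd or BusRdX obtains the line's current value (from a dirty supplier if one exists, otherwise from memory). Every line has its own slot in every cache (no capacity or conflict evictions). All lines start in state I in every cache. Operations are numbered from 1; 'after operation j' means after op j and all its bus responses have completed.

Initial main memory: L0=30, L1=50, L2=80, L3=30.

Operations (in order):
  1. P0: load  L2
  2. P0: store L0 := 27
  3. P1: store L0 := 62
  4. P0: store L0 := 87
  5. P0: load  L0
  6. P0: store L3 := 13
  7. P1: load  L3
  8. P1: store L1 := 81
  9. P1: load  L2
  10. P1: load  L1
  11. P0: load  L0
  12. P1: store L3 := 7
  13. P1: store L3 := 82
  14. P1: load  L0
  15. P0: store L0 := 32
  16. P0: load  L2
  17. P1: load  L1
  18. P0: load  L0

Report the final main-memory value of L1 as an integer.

step 1: P0: load  L2  ⟶  EI  (L2)  txn=BusRd  M[L2]=80
step 2: P0: store L0 := 27  ⟶  MI  (L0)  txn=BusRdX  M[L0]=30
step 3: P1: store L0 := 62  ⟶  IM  (L0)  txn=BusRdX+Flush  M[L0]=27
step 4: P0: store L0 := 87  ⟶  MI  (L0)  txn=BusRdX+Flush  M[L0]=62
step 5: P0: load  L0  ⟶  MI  (L0)  txn=∅  M[L0]=62
step 6: P0: store L3 := 13  ⟶  MI  (L3)  txn=BusRdX  M[L3]=30
step 7: P1: load  L3  ⟶  SS  (L3)  txn=BusRd+Flush  M[L3]=13
step 8: P1: store L1 := 81  ⟶  IM  (L1)  txn=BusRdX  M[L1]=50
step 9: P1: load  L2  ⟶  SS  (L2)  txn=BusRd  M[L2]=80
step 10: P1: load  L1  ⟶  IM  (L1)  txn=∅  M[L1]=50
step 11: P0: load  L0  ⟶  MI  (L0)  txn=∅  M[L0]=62
step 12: P1: store L3 := 7  ⟶  IM  (L3)  txn=BusUpgr  M[L3]=13
step 13: P1: store L3 := 82  ⟶  IM  (L3)  txn=∅  M[L3]=13
step 14: P1: load  L0  ⟶  SS  (L0)  txn=BusRd+Flush  M[L0]=87
step 15: P0: store L0 := 32  ⟶  MI  (L0)  txn=BusUpgr  M[L0]=87
step 16: P0: load  L2  ⟶  SS  (L2)  txn=∅  M[L2]=80
step 17: P1: load  L1  ⟶  IM  (L1)  txn=∅  M[L1]=50
step 18: P0: load  L0  ⟶  MI  (L0)  txn=∅  M[L0]=87

memory[L1] = 50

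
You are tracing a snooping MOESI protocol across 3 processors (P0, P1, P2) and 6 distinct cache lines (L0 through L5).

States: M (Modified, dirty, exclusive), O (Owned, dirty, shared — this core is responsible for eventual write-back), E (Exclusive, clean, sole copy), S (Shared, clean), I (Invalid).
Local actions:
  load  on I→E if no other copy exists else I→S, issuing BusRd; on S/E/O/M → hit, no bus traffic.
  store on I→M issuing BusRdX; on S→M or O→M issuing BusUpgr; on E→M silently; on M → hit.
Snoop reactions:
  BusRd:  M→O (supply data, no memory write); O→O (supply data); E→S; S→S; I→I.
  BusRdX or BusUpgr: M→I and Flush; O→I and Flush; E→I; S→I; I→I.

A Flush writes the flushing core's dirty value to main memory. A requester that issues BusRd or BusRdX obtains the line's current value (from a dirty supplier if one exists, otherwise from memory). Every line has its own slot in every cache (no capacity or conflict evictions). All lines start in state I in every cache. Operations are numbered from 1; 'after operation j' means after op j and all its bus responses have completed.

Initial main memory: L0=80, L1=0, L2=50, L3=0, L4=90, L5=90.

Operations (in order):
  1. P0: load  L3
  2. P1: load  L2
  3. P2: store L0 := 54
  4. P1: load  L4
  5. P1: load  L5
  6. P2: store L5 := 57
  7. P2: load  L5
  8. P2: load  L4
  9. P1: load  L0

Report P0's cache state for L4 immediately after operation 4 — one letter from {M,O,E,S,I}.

state = I

1. P0: load  L3  bus=[BusRd]  L3: P0=E P1=I P2=I  mem[L3]=0
2. P1: load  L2  bus=[BusRd]  L2: P0=I P1=E P2=I  mem[L2]=50
3. P2: store L0 := 54  bus=[BusRdX]  L0: P0=I P1=I P2=M  mem[L0]=80
4. P1: load  L4  bus=[BusRd]  L4: P0=I P1=E P2=I  mem[L4]=90
5. P1: load  L5  bus=[BusRd]  L5: P0=I P1=E P2=I  mem[L5]=90
6. P2: store L5 := 57  bus=[BusRdX]  L5: P0=I P1=I P2=M  mem[L5]=90
7. P2: load  L5  bus=[-]  L5: P0=I P1=I P2=M  mem[L5]=90
8. P2: load  L4  bus=[BusRd]  L4: P0=I P1=S P2=S  mem[L4]=90
9. P1: load  L0  bus=[BusRd]  L0: P0=I P1=S P2=O  mem[L0]=80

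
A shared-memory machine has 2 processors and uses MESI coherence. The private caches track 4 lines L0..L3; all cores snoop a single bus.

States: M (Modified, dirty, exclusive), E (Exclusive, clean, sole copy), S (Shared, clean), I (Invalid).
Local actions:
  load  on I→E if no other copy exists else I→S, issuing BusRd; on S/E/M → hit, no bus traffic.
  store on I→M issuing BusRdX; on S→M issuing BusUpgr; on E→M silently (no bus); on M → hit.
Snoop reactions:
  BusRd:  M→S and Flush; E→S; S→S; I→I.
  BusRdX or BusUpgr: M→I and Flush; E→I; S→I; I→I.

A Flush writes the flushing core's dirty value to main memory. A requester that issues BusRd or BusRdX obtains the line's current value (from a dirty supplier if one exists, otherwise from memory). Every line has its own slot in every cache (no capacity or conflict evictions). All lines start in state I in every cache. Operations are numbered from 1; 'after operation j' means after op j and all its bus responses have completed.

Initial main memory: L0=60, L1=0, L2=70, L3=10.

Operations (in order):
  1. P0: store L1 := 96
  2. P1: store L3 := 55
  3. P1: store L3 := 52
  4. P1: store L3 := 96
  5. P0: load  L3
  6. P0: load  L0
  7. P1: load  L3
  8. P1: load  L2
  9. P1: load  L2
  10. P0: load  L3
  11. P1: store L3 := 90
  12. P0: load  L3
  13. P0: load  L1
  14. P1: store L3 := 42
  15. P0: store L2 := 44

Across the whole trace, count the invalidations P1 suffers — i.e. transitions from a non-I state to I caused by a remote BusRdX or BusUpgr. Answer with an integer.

[1] P0: store L1 := 96 | P0:M(96), P1:I | bus: BusRdX
[2] P1: store L3 := 55 | P0:I, P1:M(55) | bus: BusRdX
[3] P1: store L3 := 52 | P0:I, P1:M(52) | bus: none
[4] P1: store L3 := 96 | P0:I, P1:M(96) | bus: none
[5] P0: load  L3 | P0:S(96), P1:S(96) | bus: BusRd,Flush
[6] P0: load  L0 | P0:E(60), P1:I | bus: BusRd
[7] P1: load  L3 | P0:S(96), P1:S(96) | bus: none
[8] P1: load  L2 | P0:I, P1:E(70) | bus: BusRd
[9] P1: load  L2 | P0:I, P1:E(70) | bus: none
[10] P0: load  L3 | P0:S(96), P1:S(96) | bus: none
[11] P1: store L3 := 90 | P0:I, P1:M(90) | bus: BusUpgr
[12] P0: load  L3 | P0:S(90), P1:S(90) | bus: BusRd,Flush
[13] P0: load  L1 | P0:M(96), P1:I | bus: none
[14] P1: store L3 := 42 | P0:I, P1:M(42) | bus: BusUpgr
[15] P0: store L2 := 44 | P0:M(44), P1:I | bus: BusRdX

invalidations = 1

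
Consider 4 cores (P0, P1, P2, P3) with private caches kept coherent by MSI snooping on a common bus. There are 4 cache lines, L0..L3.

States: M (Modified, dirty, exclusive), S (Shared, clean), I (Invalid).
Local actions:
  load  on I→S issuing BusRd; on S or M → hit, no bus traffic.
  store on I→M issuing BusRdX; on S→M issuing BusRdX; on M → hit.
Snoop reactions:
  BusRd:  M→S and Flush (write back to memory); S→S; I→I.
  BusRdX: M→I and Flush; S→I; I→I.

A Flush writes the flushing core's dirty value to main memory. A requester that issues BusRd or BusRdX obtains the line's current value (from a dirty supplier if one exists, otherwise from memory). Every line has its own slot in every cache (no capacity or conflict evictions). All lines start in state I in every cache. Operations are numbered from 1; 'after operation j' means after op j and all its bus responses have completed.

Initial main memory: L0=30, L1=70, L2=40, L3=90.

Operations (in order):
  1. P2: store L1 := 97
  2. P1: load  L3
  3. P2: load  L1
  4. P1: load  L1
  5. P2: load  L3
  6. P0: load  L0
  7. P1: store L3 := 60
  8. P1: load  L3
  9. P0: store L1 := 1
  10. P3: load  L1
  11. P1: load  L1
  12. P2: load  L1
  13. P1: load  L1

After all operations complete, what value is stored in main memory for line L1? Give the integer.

step 1: P2: store L1 := 97  ⟶  IIMI  (L1)  txn=BusRdX  M[L1]=70
step 2: P1: load  L3  ⟶  ISII  (L3)  txn=BusRd  M[L3]=90
step 3: P2: load  L1  ⟶  IIMI  (L1)  txn=∅  M[L1]=70
step 4: P1: load  L1  ⟶  ISSI  (L1)  txn=BusRd+Flush  M[L1]=97
step 5: P2: load  L3  ⟶  ISSI  (L3)  txn=BusRd  M[L3]=90
step 6: P0: load  L0  ⟶  SIII  (L0)  txn=BusRd  M[L0]=30
step 7: P1: store L3 := 60  ⟶  IMII  (L3)  txn=BusRdX  M[L3]=90
step 8: P1: load  L3  ⟶  IMII  (L3)  txn=∅  M[L3]=90
step 9: P0: store L1 := 1  ⟶  MIII  (L1)  txn=BusRdX  M[L1]=97
step 10: P3: load  L1  ⟶  SIIS  (L1)  txn=BusRd+Flush  M[L1]=1
step 11: P1: load  L1  ⟶  SSIS  (L1)  txn=BusRd  M[L1]=1
step 12: P2: load  L1  ⟶  SSSS  (L1)  txn=BusRd  M[L1]=1
step 13: P1: load  L1  ⟶  SSSS  (L1)  txn=∅  M[L1]=1

memory[L1] = 1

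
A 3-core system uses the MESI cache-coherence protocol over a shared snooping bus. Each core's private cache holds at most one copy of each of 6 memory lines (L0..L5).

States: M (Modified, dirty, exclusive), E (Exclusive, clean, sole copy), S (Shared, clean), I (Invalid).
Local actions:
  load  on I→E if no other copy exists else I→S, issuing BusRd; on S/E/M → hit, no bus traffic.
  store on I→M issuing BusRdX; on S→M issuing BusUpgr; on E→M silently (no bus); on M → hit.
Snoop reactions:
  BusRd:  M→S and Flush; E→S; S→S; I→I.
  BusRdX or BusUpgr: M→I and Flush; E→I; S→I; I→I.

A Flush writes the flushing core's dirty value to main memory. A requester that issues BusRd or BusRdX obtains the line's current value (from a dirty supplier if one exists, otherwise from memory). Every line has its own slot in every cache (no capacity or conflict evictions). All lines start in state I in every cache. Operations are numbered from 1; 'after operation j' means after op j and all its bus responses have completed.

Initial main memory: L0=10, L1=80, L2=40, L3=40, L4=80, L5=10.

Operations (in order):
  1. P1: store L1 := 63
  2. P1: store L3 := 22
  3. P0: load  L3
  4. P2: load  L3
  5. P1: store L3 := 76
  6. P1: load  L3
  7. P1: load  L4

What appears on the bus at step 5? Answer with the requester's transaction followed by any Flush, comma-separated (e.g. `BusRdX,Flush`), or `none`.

  op1 P1: store L1 := 63 → I/M/I on L1; bus BusRdX; mem=80
  op2 P1: store L3 := 22 → I/M/I on L3; bus BusRdX; mem=40
  op3 P0: load  L3 → S/S/I on L3; bus BusRd Flush; mem=22
  op4 P2: load  L3 → S/S/S on L3; bus BusRd; mem=22
  op5 P1: store L3 := 76 → I/M/I on L3; bus BusUpgr; mem=22
  op6 P1: load  L3 → I/M/I on L3; bus (none); mem=22
  op7 P1: load  L4 → I/E/I on L4; bus BusRd; mem=80

bus = BusUpgr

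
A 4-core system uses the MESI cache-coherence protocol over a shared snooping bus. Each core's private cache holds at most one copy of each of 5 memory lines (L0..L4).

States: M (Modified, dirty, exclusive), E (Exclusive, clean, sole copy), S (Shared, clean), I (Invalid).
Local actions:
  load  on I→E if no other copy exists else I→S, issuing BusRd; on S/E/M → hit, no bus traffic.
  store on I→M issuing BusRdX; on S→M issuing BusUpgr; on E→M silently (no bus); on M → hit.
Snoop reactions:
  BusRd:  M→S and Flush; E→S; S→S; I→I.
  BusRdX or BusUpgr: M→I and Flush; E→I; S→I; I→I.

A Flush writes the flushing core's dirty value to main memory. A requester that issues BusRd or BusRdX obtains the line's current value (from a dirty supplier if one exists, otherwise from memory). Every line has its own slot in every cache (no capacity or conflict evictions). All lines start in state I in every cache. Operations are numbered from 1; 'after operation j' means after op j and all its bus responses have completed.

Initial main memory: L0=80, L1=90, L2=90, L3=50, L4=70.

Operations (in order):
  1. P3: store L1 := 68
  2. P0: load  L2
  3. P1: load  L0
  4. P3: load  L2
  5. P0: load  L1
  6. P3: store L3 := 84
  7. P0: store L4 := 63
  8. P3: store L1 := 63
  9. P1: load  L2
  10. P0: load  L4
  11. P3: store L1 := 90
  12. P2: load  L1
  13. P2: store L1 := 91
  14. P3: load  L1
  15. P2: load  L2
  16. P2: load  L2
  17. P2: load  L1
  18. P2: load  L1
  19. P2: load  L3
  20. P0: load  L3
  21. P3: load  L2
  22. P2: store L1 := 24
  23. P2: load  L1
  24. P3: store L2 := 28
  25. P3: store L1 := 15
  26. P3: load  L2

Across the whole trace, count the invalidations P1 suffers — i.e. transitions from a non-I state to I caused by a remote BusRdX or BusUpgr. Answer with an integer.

invalidations = 1

[1] P3: store L1 := 68 | P0:I, P1:I, P2:I, P3:M(68) | bus: BusRdX
[2] P0: load  L2 | P0:E(90), P1:I, P2:I, P3:I | bus: BusRd
[3] P1: load  L0 | P0:I, P1:E(80), P2:I, P3:I | bus: BusRd
[4] P3: load  L2 | P0:S(90), P1:I, P2:I, P3:S(90) | bus: BusRd
[5] P0: load  L1 | P0:S(68), P1:I, P2:I, P3:S(68) | bus: BusRd,Flush
[6] P3: store L3 := 84 | P0:I, P1:I, P2:I, P3:M(84) | bus: BusRdX
[7] P0: store L4 := 63 | P0:M(63), P1:I, P2:I, P3:I | bus: BusRdX
[8] P3: store L1 := 63 | P0:I, P1:I, P2:I, P3:M(63) | bus: BusUpgr
[9] P1: load  L2 | P0:S(90), P1:S(90), P2:I, P3:S(90) | bus: BusRd
[10] P0: load  L4 | P0:M(63), P1:I, P2:I, P3:I | bus: none
[11] P3: store L1 := 90 | P0:I, P1:I, P2:I, P3:M(90) | bus: none
[12] P2: load  L1 | P0:I, P1:I, P2:S(90), P3:S(90) | bus: BusRd,Flush
[13] P2: store L1 := 91 | P0:I, P1:I, P2:M(91), P3:I | bus: BusUpgr
[14] P3: load  L1 | P0:I, P1:I, P2:S(91), P3:S(91) | bus: BusRd,Flush
[15] P2: load  L2 | P0:S(90), P1:S(90), P2:S(90), P3:S(90) | bus: BusRd
[16] P2: load  L2 | P0:S(90), P1:S(90), P2:S(90), P3:S(90) | bus: none
[17] P2: load  L1 | P0:I, P1:I, P2:S(91), P3:S(91) | bus: none
[18] P2: load  L1 | P0:I, P1:I, P2:S(91), P3:S(91) | bus: none
[19] P2: load  L3 | P0:I, P1:I, P2:S(84), P3:S(84) | bus: BusRd,Flush
[20] P0: load  L3 | P0:S(84), P1:I, P2:S(84), P3:S(84) | bus: BusRd
[21] P3: load  L2 | P0:S(90), P1:S(90), P2:S(90), P3:S(90) | bus: none
[22] P2: store L1 := 24 | P0:I, P1:I, P2:M(24), P3:I | bus: BusUpgr
[23] P2: load  L1 | P0:I, P1:I, P2:M(24), P3:I | bus: none
[24] P3: store L2 := 28 | P0:I, P1:I, P2:I, P3:M(28) | bus: BusUpgr
[25] P3: store L1 := 15 | P0:I, P1:I, P2:I, P3:M(15) | bus: BusRdX,Flush
[26] P3: load  L2 | P0:I, P1:I, P2:I, P3:M(28) | bus: none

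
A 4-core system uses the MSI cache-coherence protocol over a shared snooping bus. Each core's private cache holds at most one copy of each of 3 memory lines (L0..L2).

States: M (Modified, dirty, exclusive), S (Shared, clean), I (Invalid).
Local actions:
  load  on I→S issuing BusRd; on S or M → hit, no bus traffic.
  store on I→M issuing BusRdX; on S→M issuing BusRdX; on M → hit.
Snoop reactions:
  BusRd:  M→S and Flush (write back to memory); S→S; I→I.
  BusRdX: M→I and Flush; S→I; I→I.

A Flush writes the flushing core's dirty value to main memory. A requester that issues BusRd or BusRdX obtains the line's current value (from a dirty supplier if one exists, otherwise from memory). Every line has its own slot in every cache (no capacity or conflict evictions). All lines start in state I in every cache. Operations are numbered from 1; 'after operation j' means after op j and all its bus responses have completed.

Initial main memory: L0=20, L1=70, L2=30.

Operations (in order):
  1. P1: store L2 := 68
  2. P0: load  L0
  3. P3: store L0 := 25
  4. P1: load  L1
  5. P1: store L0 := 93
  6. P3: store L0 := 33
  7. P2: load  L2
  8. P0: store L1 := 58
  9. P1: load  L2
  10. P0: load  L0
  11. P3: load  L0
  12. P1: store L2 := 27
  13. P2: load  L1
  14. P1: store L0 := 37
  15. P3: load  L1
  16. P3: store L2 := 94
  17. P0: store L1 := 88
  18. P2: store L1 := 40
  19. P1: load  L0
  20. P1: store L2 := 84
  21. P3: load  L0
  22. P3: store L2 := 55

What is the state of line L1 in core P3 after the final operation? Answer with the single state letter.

state = I

1. P1: store L2 := 68  bus=[BusRdX]  L2: P0=I P1=M P2=I P3=I  mem[L2]=30
2. P0: load  L0  bus=[BusRd]  L0: P0=S P1=I P2=I P3=I  mem[L0]=20
3. P3: store L0 := 25  bus=[BusRdX]  L0: P0=I P1=I P2=I P3=M  mem[L0]=20
4. P1: load  L1  bus=[BusRd]  L1: P0=I P1=S P2=I P3=I  mem[L1]=70
5. P1: store L0 := 93  bus=[BusRdX,Flush]  L0: P0=I P1=M P2=I P3=I  mem[L0]=25
6. P3: store L0 := 33  bus=[BusRdX,Flush]  L0: P0=I P1=I P2=I P3=M  mem[L0]=93
7. P2: load  L2  bus=[BusRd,Flush]  L2: P0=I P1=S P2=S P3=I  mem[L2]=68
8. P0: store L1 := 58  bus=[BusRdX]  L1: P0=M P1=I P2=I P3=I  mem[L1]=70
9. P1: load  L2  bus=[-]  L2: P0=I P1=S P2=S P3=I  mem[L2]=68
10. P0: load  L0  bus=[BusRd,Flush]  L0: P0=S P1=I P2=I P3=S  mem[L0]=33
11. P3: load  L0  bus=[-]  L0: P0=S P1=I P2=I P3=S  mem[L0]=33
12. P1: store L2 := 27  bus=[BusRdX]  L2: P0=I P1=M P2=I P3=I  mem[L2]=68
13. P2: load  L1  bus=[BusRd,Flush]  L1: P0=S P1=I P2=S P3=I  mem[L1]=58
14. P1: store L0 := 37  bus=[BusRdX]  L0: P0=I P1=M P2=I P3=I  mem[L0]=33
15. P3: load  L1  bus=[BusRd]  L1: P0=S P1=I P2=S P3=S  mem[L1]=58
16. P3: store L2 := 94  bus=[BusRdX,Flush]  L2: P0=I P1=I P2=I P3=M  mem[L2]=27
17. P0: store L1 := 88  bus=[BusRdX]  L1: P0=M P1=I P2=I P3=I  mem[L1]=58
18. P2: store L1 := 40  bus=[BusRdX,Flush]  L1: P0=I P1=I P2=M P3=I  mem[L1]=88
19. P1: load  L0  bus=[-]  L0: P0=I P1=M P2=I P3=I  mem[L0]=33
20. P1: store L2 := 84  bus=[BusRdX,Flush]  L2: P0=I P1=M P2=I P3=I  mem[L2]=94
21. P3: load  L0  bus=[BusRd,Flush]  L0: P0=I P1=S P2=I P3=S  mem[L0]=37
22. P3: store L2 := 55  bus=[BusRdX,Flush]  L2: P0=I P1=I P2=I P3=M  mem[L2]=84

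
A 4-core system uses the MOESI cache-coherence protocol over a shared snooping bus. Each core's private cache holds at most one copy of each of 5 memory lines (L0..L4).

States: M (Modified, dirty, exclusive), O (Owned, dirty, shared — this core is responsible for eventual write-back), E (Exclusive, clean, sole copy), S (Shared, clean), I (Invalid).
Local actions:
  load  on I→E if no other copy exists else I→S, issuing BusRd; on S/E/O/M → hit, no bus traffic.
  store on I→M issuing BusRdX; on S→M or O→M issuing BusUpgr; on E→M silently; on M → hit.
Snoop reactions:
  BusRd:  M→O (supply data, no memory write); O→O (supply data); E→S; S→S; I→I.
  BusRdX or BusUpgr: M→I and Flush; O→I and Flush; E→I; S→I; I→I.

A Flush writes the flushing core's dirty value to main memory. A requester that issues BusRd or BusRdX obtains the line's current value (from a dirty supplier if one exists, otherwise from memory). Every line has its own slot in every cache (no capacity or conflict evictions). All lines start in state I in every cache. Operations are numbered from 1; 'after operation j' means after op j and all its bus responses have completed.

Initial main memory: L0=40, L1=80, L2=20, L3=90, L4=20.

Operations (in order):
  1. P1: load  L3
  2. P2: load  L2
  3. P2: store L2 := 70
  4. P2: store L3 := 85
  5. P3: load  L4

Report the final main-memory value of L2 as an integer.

memory[L2] = 20

step 1: P1: load  L3  ⟶  IEII  (L3)  txn=BusRd  M[L3]=90
step 2: P2: load  L2  ⟶  IIEI  (L2)  txn=BusRd  M[L2]=20
step 3: P2: store L2 := 70  ⟶  IIMI  (L2)  txn=∅  M[L2]=20
step 4: P2: store L3 := 85  ⟶  IIMI  (L3)  txn=BusRdX  M[L3]=90
step 5: P3: load  L4  ⟶  IIIE  (L4)  txn=BusRd  M[L4]=20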